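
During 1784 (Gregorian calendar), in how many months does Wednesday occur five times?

4

A month of length L has five Wednesdays iff its first Wednesday is on day ≤ L−28 (so day 1–3 in a 31-day month, 1–2 in a 30-day month, day 1 in a leap February).
Checking each month of 1784: Jan starts Thu (31d); Feb starts Sun (29d); Mar starts Mon (31d) ✓; Apr starts Thu (30d); May starts Sat (31d); Jun starts Tue (30d) ✓; Jul starts Thu (31d); Aug starts Sun (31d); Sep starts Wed (30d) ✓; Oct starts Fri (31d); Nov starts Mon (30d); Dec starts Wed (31d) ✓.
Five-Wednesday months: March, June, September, December → 4.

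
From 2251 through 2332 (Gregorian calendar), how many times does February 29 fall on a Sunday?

Leap years in 2251–2332: 20 of them.
Feb 29 weekday advances by 5 (mod 7) from one leap year to the next four years later (or differs when a century non-leap intervenes).
Leap-day weekdays: 2252:Sun✓ 2256:Fri 2260:Wed 2264:Mon 2268:Sat 2272:Thu 2276:Tue 2280:Sun✓ 2284:Fri 2288:Wed 2292:Mon 2296:Sat 2304:Mon 2308:Sat 2312:Thu 2316:Tue 2320:Sun✓ 2324:Fri 2328:Wed 2332:Mon
Sunday: 2252, 2280, 2320 → 3.

3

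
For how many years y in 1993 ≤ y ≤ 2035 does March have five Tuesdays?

18

March has 31 days; it has five Tuesdays when Tuesday falls among the first (month-length − 28) days — i.e. when March 1 is one of Tuesday/Monday/Sunday.
March 1 by year: 1993:Mon✓ 1994:Tue✓ 1995:Wed 1996:Fri 1997:Sat 1998:Sun✓ 1999:Mon✓ 2000:Wed 2001:Thu 2002:Fri 2003:Sat 2004:Mon✓ 2005:Tue✓ 2006:Wed 2007:Thu …(13 more)… 2021:Mon✓ 2022:Tue✓ 2023:Wed 2024:Fri 2025:Sat 2026:Sun✓ 2027:Mon✓ 2028:Wed 2029:Thu 2030:Fri 2031:Sat 2032:Mon✓ 2033:Tue✓ 2034:Wed 2035:Thu
Years with five Tuesdays: 1993, 1994, 1998, 1999, 2004, 2005, 2009, 2010, 2011, 2015, 2016, 2020, 2021, 2022, 2026, 2027, 2032, 2033 → 18.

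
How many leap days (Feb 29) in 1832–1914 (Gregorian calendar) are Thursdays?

Leap years in 1832–1914: 20 of them.
Feb 29 weekday advances by 5 (mod 7) from one leap year to the next four years later (or differs when a century non-leap intervenes).
Leap-day weekdays: 1832:Wed 1836:Mon 1840:Sat 1844:Thu✓ 1848:Tue 1852:Sun 1856:Fri 1860:Wed 1864:Mon 1868:Sat 1872:Thu✓ 1876:Tue 1880:Sun 1884:Fri 1888:Wed 1892:Mon 1896:Sat 1904:Mon 1908:Sat 1912:Thu✓
Thursday: 1844, 1872, 1912 → 3.

3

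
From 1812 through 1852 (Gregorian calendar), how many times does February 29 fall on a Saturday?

Leap years in 1812–1852: 11 of them.
Feb 29 weekday advances by 5 (mod 7) from one leap year to the next four years later (or differs when a century non-leap intervenes).
Leap-day weekdays: 1812:Sat✓ 1816:Thu 1820:Tue 1824:Sun 1828:Fri 1832:Wed 1836:Mon 1840:Sat✓ 1844:Thu 1848:Tue 1852:Sun
Saturday: 1812, 1840 → 2.

2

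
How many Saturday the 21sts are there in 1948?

2

Check the 21st of each month of 1948: Jan 21: Wed, Feb 21: Sat, Mar 21: Sun, Apr 21: Wed, May 21: Fri, Jun 21: Mon, Jul 21: Wed, Aug 21: Sat, Sep 21: Tue, Oct 21: Thu, Nov 21: Sun, Dec 21: Tue.
Saturday occurs in February, August — 2 months.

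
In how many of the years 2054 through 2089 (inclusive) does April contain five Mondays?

April has 30 days; it has five Mondays when Monday falls among the first (month-length − 28) days — i.e. when April 1 is one of Monday/Sunday.
April 1 by year: 2054:Wed 2055:Thu 2056:Sat 2057:Sun✓ 2058:Mon✓ 2059:Tue 2060:Thu 2061:Fri 2062:Sat 2063:Sun✓ 2064:Tue 2065:Wed 2066:Thu 2067:Fri 2068:Sun✓ …(6 more)… 2075:Mon✓ 2076:Wed 2077:Thu 2078:Fri 2079:Sat 2080:Mon✓ 2081:Tue 2082:Wed 2083:Thu 2084:Sat 2085:Sun✓ 2086:Mon✓ 2087:Tue 2088:Thu 2089:Fri
Years with five Mondays: 2057, 2058, 2063, 2068, 2069, 2074, 2075, 2080, 2085, 2086 → 10.

10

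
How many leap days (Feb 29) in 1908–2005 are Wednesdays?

3

Leap years in 1908–2005: 25 of them.
Feb 29 weekday advances by 5 (mod 7) from one leap year to the next four years later (or differs when a century non-leap intervenes).
Leap-day weekdays: 1908:Sat 1912:Thu 1916:Tue 1920:Sun 1924:Fri 1928:Wed✓ 1932:Mon 1936:Sat 1940:Thu 1944:Tue 1948:Sun 1952:Fri 1956:Wed✓ 1960:Mon 1964:Sat 1968:Thu 1972:Tue 1976:Sun 1980:Fri 1984:Wed✓ 1988:Mon 1992:Sat 1996:Thu 2000:Tue 2004:Sun
Wednesday: 1928, 1956, 1984 → 3.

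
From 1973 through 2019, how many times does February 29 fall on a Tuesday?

1

Leap years in 1973–2019: 11 of them.
Feb 29 weekday advances by 5 (mod 7) from one leap year to the next four years later (or differs when a century non-leap intervenes).
Leap-day weekdays: 1976:Sun 1980:Fri 1984:Wed 1988:Mon 1992:Sat 1996:Thu 2000:Tue✓ 2004:Sun 2008:Fri 2012:Wed 2016:Mon
Tuesday: 2000 → 1.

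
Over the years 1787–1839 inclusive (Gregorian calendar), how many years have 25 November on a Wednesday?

Track 25 November's weekday year by year (advancing +1, or +2 across a Feb 29):
  1787: Sun  1788: Tue (+2)  1789: Wed (+1) ✓  1790: Thu (+1)  1791: Fri (+1)
  1792: Sun (+2)  1793: Mon (+1)  1794: Tue (+1)  1795: Wed (+1) ✓  1796: Fri (+2)
  1797: Sat (+1)  1798: Sun (+1)  1799: Mon (+1)  1800: Tue (+1)  … (25 more years) …
  1826: Sat (+1)  1827: Sun (+1)  1828: Tue (+2)  1829: Wed (+1) ✓  1830: Thu (+1)
  1831: Fri (+1)  1832: Sun (+2)  1833: Mon (+1)  1834: Tue (+1)  1835: Wed (+1) ✓
  1836: Fri (+2)  1837: Sat (+1)  1838: Sun (+1)  1839: Mon (+1)
Wednesday years: 1789, 1795, 1801, 1807, 1812, 1818, 1829, 1835 — 8 in total.

8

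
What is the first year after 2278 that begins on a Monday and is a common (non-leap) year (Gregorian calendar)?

Jan 1 advances by 2 weekdays after a leap year and by 1 after a common year.
2278: Jan 1 is Tuesday.
2279: Wednesday
2280: Thursday (leap)
2281: Saturday
2282: Sunday
2283: Monday
2283 begins on a Monday and is a common year.

2283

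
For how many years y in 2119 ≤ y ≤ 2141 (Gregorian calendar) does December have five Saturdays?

10

December has 31 days; it has five Saturdays when Saturday falls among the first (month-length − 28) days — i.e. when December 1 is one of Saturday/Friday/Thursday.
December 1 by year: 2119:Fri✓ 2120:Sun 2121:Mon 2122:Tue 2123:Wed 2124:Fri✓ 2125:Sat✓ 2126:Sun 2127:Mon 2128:Wed 2129:Thu✓ 2130:Fri✓ 2131:Sat✓ 2132:Mon 2133:Tue 2134:Wed 2135:Thu✓ 2136:Sat✓ 2137:Sun 2138:Mon 2139:Tue 2140:Thu✓ 2141:Fri✓
Years with five Saturdays: 2119, 2124, 2125, 2129, 2130, 2131, 2135, 2136, 2140, 2141 → 10.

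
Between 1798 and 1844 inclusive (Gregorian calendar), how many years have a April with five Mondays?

15

April has 30 days; it has five Mondays when Monday falls among the first (month-length − 28) days — i.e. when April 1 is one of Monday/Sunday.
April 1 by year: 1798:Sun✓ 1799:Mon✓ 1800:Tue 1801:Wed 1802:Thu 1803:Fri 1804:Sun✓ 1805:Mon✓ 1806:Tue 1807:Wed 1808:Fri 1809:Sat 1810:Sun✓ 1811:Mon✓ 1812:Wed …(17 more)… 1830:Thu 1831:Fri 1832:Sun✓ 1833:Mon✓ 1834:Tue 1835:Wed 1836:Fri 1837:Sat 1838:Sun✓ 1839:Mon✓ 1840:Wed 1841:Thu 1842:Fri 1843:Sat 1844:Mon✓
Years with five Mondays: 1798, 1799, 1804, 1805, 1810, 1811, 1816, 1821, 1822, 1827, 1832, 1833, 1838, 1839, 1844 → 15.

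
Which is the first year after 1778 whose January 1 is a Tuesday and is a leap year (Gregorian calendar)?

1788

Jan 1 advances by 2 weekdays after a leap year and by 1 after a common year.
1778: Jan 1 is Thursday.
1779: Friday
1780: Saturday (leap)
1781: Monday
1782: Tuesday
1783: Wednesday
1784: Thursday (leap)
1785: Saturday
1786: Sunday
1787: Monday
1788: Tuesday (leap)
1788 begins on a Tuesday and is a leap year.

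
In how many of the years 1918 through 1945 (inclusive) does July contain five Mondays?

12

July has 31 days; it has five Mondays when Monday falls among the first (month-length − 28) days — i.e. when July 1 is one of Monday/Sunday/Saturday.
July 1 by year: 1918:Mon✓ 1919:Tue 1920:Thu 1921:Fri 1922:Sat✓ 1923:Sun✓ 1924:Tue 1925:Wed 1926:Thu 1927:Fri 1928:Sun✓ 1929:Mon✓ 1930:Tue 1931:Wed 1932:Fri 1933:Sat✓ 1934:Sun✓ 1935:Mon✓ 1936:Wed 1937:Thu 1938:Fri 1939:Sat✓ 1940:Mon✓ 1941:Tue 1942:Wed 1943:Thu 1944:Sat✓ 1945:Sun✓
Years with five Mondays: 1918, 1922, 1923, 1928, 1929, 1933, 1934, 1935, 1939, 1940, 1944, 1945 → 12.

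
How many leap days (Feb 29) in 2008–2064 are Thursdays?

Leap years in 2008–2064: 15 of them.
Feb 29 weekday advances by 5 (mod 7) from one leap year to the next four years later (or differs when a century non-leap intervenes).
Leap-day weekdays: 2008:Fri 2012:Wed 2016:Mon 2020:Sat 2024:Thu✓ 2028:Tue 2032:Sun 2036:Fri 2040:Wed 2044:Mon 2048:Sat 2052:Thu✓ 2056:Tue 2060:Sun 2064:Fri
Thursday: 2024, 2052 → 2.

2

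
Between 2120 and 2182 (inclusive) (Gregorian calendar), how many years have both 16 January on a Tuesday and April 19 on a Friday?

Check each year's weekday for 16 January and April 19:
  2120: Tue/Fri ✓  2121: Thu/Sat  2122: Fri/Sun  2123: Sat/Mon  2124: Sun/Wed  2125: Tue/Thu  2126: Wed/Fri  2127: Thu/Sat  2128: Fri/Mon  2129: Sun/Tue  2130: Mon/Wed  2131: Tue/Thu  2132: Wed/Sat  2133: Fri/Sun  …(35 more)…  2169: Mon/Wed  2170: Tue/Thu  2171: Wed/Fri  2172: Thu/Sun  2173: Sat/Mon  2174: Sun/Tue  2175: Mon/Wed  2176: Tue/Fri ✓  2177: Thu/Sat  2178: Fri/Sun  2179: Sat/Mon  2180: Sun/Wed  2181: Tue/Thu  2182: Wed/Fri
Both conditions hold in: 2120, 2148, 2176 — 3.

3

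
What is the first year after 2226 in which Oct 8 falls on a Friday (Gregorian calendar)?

From one year to the next, a fixed date's weekday advances by 1, or by 2 when a Feb 29 lies between the two dates.
2226: October 8 is Sunday.
2227: Monday (+1)
2228: Wednesday (+2)
2229: Thursday (+1)
2230: Friday (+1)
Oct 8 falls on a Friday in 2230.

2230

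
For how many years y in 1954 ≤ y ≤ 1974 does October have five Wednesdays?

October has 31 days; it has five Wednesdays when Wednesday falls among the first (month-length − 28) days — i.e. when October 1 is one of Wednesday/Tuesday/Monday.
October 1 by year: 1954:Fri 1955:Sat 1956:Mon✓ 1957:Tue✓ 1958:Wed✓ 1959:Thu 1960:Sat 1961:Sun 1962:Mon✓ 1963:Tue✓ 1964:Thu 1965:Fri 1966:Sat 1967:Sun 1968:Tue✓ 1969:Wed✓ 1970:Thu 1971:Fri 1972:Sun 1973:Mon✓ 1974:Tue✓
Years with five Wednesdays: 1956, 1957, 1958, 1962, 1963, 1968, 1969, 1973, 1974 → 9.

9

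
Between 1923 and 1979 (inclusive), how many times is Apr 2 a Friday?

8

Track Apr 2's weekday year by year (advancing +1, or +2 across a Feb 29):
  1923: Mon  1924: Wed (+2)  1925: Thu (+1)  1926: Fri (+1) ✓  1927: Sat (+1)
  1928: Mon (+2)  1929: Tue (+1)  1930: Wed (+1)  1931: Thu (+1)  1932: Sat (+2)
  1933: Sun (+1)  1934: Mon (+1)  1935: Tue (+1)  1936: Thu (+2)  … (29 more years) …
  1966: Sat (+1)  1967: Sun (+1)  1968: Tue (+2)  1969: Wed (+1)  1970: Thu (+1)
  1971: Fri (+1) ✓  1972: Sun (+2)  1973: Mon (+1)  1974: Tue (+1)  1975: Wed (+1)
  1976: Fri (+2) ✓  1977: Sat (+1)  1978: Sun (+1)  1979: Mon (+1)
Friday years: 1926, 1937, 1943, 1948, 1954, 1965, 1971, 1976 — 8 in total.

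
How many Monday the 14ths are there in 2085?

Check the 14th of each month of 2085: Jan 14: Sun, Feb 14: Wed, Mar 14: Wed, Apr 14: Sat, May 14: Mon, Jun 14: Thu, Jul 14: Sat, Aug 14: Tue, Sep 14: Fri, Oct 14: Sun, Nov 14: Wed, Dec 14: Fri.
Monday occurs in May — 1 month.

1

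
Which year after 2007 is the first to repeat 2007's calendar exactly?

Two years share a calendar iff Jan 1 falls on the same weekday and both are leap or both are common. 2007: Jan 1 is Monday, common year.
2008: Jan 1 Tuesday, leap
2009: Jan 1 Thursday, common
2010: Jan 1 Friday, common
2011: Jan 1 Saturday, common
2012: Jan 1 Sunday, leap
2013: Jan 1 Tuesday, common
2014: Jan 1 Wednesday, common
2015: Jan 1 Thursday, common
2016: Jan 1 Friday, leap
2017: Jan 1 Sunday, common
2018: Jan 1 Monday, common
2018 matches on both conditions.

2018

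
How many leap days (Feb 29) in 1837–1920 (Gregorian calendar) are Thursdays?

3

Leap years in 1837–1920: 20 of them.
Feb 29 weekday advances by 5 (mod 7) from one leap year to the next four years later (or differs when a century non-leap intervenes).
Leap-day weekdays: 1840:Sat 1844:Thu✓ 1848:Tue 1852:Sun 1856:Fri 1860:Wed 1864:Mon 1868:Sat 1872:Thu✓ 1876:Tue 1880:Sun 1884:Fri 1888:Wed 1892:Mon 1896:Sat 1904:Mon 1908:Sat 1912:Thu✓ 1916:Tue 1920:Sun
Thursday: 1844, 1872, 1912 → 3.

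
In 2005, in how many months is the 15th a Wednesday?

1

Check the 15th of each month of 2005: Jan 15: Sat, Feb 15: Tue, Mar 15: Tue, Apr 15: Fri, May 15: Sun, Jun 15: Wed, Jul 15: Fri, Aug 15: Mon, Sep 15: Thu, Oct 15: Sat, Nov 15: Tue, Dec 15: Thu.
Wednesday occurs in June — 1 month.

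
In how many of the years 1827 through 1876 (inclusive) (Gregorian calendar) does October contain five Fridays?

October has 31 days; it has five Fridays when Friday falls among the first (month-length − 28) days — i.e. when October 1 is one of Friday/Thursday/Wednesday.
October 1 by year: 1827:Mon 1828:Wed✓ 1829:Thu✓ 1830:Fri✓ 1831:Sat 1832:Mon 1833:Tue 1834:Wed✓ 1835:Thu✓ 1836:Sat 1837:Sun 1838:Mon 1839:Tue 1840:Thu✓ 1841:Fri✓ …(20 more)… 1862:Wed✓ 1863:Thu✓ 1864:Sat 1865:Sun 1866:Mon 1867:Tue 1868:Thu✓ 1869:Fri✓ 1870:Sat 1871:Sun 1872:Tue 1873:Wed✓ 1874:Thu✓ 1875:Fri✓ 1876:Sun
Years with five Fridays: 1828, 1829, 1830, 1834, 1835, 1840, 1841, 1845, 1846, 1847, 1851, 1852, 1856, 1857, 1858, 1862, 1863, 1868, 1869, 1873, 1874, 1875 → 22.

22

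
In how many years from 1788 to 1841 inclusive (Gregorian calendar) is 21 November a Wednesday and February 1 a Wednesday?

3

Check each year's weekday for 21 November and February 1:
  1788: Fri/Fri  1789: Sat/Sun  1790: Sun/Mon  1791: Mon/Tue  1792: Wed/Wed ✓  1793: Thu/Fri  1794: Fri/Sat  1795: Sat/Sun  1796: Mon/Mon  1797: Tue/Wed  1798: Wed/Thu  1799: Thu/Fri  1800: Fri/Sat  1801: Sat/Sun  …(26 more)…  1828: Fri/Fri  1829: Sat/Sun  1830: Sun/Mon  1831: Mon/Tue  1832: Wed/Wed ✓  1833: Thu/Fri  1834: Fri/Sat  1835: Sat/Sun  1836: Mon/Mon  1837: Tue/Wed  1838: Wed/Thu  1839: Thu/Fri  1840: Sat/Sat  1841: Sun/Mon
Both conditions hold in: 1792, 1804, 1832 — 3.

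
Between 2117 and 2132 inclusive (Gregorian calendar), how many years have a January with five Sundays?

7

January has 31 days; it has five Sundays when Sunday falls among the first (month-length − 28) days — i.e. when January 1 is one of Sunday/Saturday/Friday.
January 1 by year: 2117:Fri✓ 2118:Sat✓ 2119:Sun✓ 2120:Mon 2121:Wed 2122:Thu 2123:Fri✓ 2124:Sat✓ 2125:Mon 2126:Tue 2127:Wed 2128:Thu 2129:Sat✓ 2130:Sun✓ 2131:Mon 2132:Tue
Years with five Sundays: 2117, 2118, 2119, 2123, 2124, 2129, 2130 → 7.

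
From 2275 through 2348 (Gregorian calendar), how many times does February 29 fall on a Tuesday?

3

Leap years in 2275–2348: 18 of them.
Feb 29 weekday advances by 5 (mod 7) from one leap year to the next four years later (or differs when a century non-leap intervenes).
Leap-day weekdays: 2276:Tue✓ 2280:Sun 2284:Fri 2288:Wed 2292:Mon 2296:Sat 2304:Mon 2308:Sat 2312:Thu 2316:Tue✓ 2320:Sun 2324:Fri 2328:Wed 2332:Mon 2336:Sat 2340:Thu 2344:Tue✓ 2348:Sun
Tuesday: 2276, 2316, 2344 → 3.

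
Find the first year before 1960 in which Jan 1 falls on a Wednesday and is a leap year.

Jan 1 advances by 2 weekdays after a leap year and by 1 after a common year.
1960: Jan 1 is Friday (leap).
1959: Thursday
1958: Wednesday
1957: Tuesday
1956: Sunday (leap)
1955: Saturday
1954: Friday
1953: Thursday
1952: Tuesday (leap)
1951: Monday
1950: Sunday
1949: Saturday
1948: Thursday (leap)
1947: Wednesday
1946: Tuesday
1945: Monday
1944: Saturday (leap)
1943: Friday
1942: Thursday
1941: Wednesday
1940: Monday (leap)
1939: Sunday
1938: Saturday
1937: Friday
1936: Wednesday (leap)
1936 begins on a Wednesday and is a leap year.

1936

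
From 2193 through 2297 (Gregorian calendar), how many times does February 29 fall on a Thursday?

3

Leap years in 2193–2297: 25 of them.
Feb 29 weekday advances by 5 (mod 7) from one leap year to the next four years later (or differs when a century non-leap intervenes).
Leap-day weekdays: 2196:Mon 2204:Wed 2208:Mon 2212:Sat 2216:Thu✓ 2220:Tue 2224:Sun 2228:Fri 2232:Wed 2236:Mon 2240:Sat 2244:Thu✓ 2248:Tue 2252:Sun 2256:Fri 2260:Wed 2264:Mon 2268:Sat 2272:Thu✓ 2276:Tue 2280:Sun 2284:Fri 2288:Wed 2292:Mon 2296:Sat
Thursday: 2216, 2244, 2272 → 3.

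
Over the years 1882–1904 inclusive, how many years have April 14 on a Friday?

3

Track April 14's weekday year by year (advancing +1, or +2 across a Feb 29):
  1882: Fri ✓  1883: Sat (+1)  1884: Mon (+2)  1885: Tue (+1)  1886: Wed (+1)
  1887: Thu (+1)  1888: Sat (+2)  1889: Sun (+1)  1890: Mon (+1)  1891: Tue (+1)
  1892: Thu (+2)  1893: Fri (+1) ✓  1894: Sat (+1)  1895: Sun (+1)  1896: Tue (+2)
  1897: Wed (+1)  1898: Thu (+1)  1899: Fri (+1) ✓  1900: Sat (+1)  1901: Sun (+1)
  1902: Mon (+1)  1903: Tue (+1)  1904: Thu (+2)
Friday years: 1882, 1893, 1899 — 3 in total.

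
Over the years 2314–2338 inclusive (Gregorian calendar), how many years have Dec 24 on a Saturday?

Track Dec 24's weekday year by year (advancing +1, or +2 across a Feb 29):
  2314: Thu  2315: Fri (+1)  2316: Sun (+2)  2317: Mon (+1)  2318: Tue (+1)
  2319: Wed (+1)  2320: Fri (+2)  2321: Sat (+1) ✓  2322: Sun (+1)  2323: Mon (+1)
  2324: Wed (+2)  2325: Thu (+1)  2326: Fri (+1)  2327: Sat (+1) ✓  2328: Mon (+2)
  2329: Tue (+1)  2330: Wed (+1)  2331: Thu (+1)  2332: Sat (+2) ✓  2333: Sun (+1)
  2334: Mon (+1)  2335: Tue (+1)  2336: Thu (+2)  2337: Fri (+1)  2338: Sat (+1) ✓
Saturday years: 2321, 2327, 2332, 2338 — 4 in total.

4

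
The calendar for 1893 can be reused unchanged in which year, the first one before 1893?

1882

Two years share a calendar iff Jan 1 falls on the same weekday and both are leap or both are common. 1893: Jan 1 is Sunday, common year.
1892: Jan 1 Friday, leap
1891: Jan 1 Thursday, common
1890: Jan 1 Wednesday, common
1889: Jan 1 Tuesday, common
1888: Jan 1 Sunday, leap
1887: Jan 1 Saturday, common
1886: Jan 1 Friday, common
1885: Jan 1 Thursday, common
1884: Jan 1 Tuesday, leap
1883: Jan 1 Monday, common
1882: Jan 1 Sunday, common
1882 matches on both conditions.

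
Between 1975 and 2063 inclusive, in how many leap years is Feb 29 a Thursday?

Leap years in 1975–2063: 22 of them.
Feb 29 weekday advances by 5 (mod 7) from one leap year to the next four years later (or differs when a century non-leap intervenes).
Leap-day weekdays: 1976:Sun 1980:Fri 1984:Wed 1988:Mon 1992:Sat 1996:Thu✓ 2000:Tue 2004:Sun 2008:Fri 2012:Wed 2016:Mon 2020:Sat 2024:Thu✓ 2028:Tue 2032:Sun 2036:Fri 2040:Wed 2044:Mon 2048:Sat 2052:Thu✓ 2056:Tue 2060:Sun
Thursday: 1996, 2024, 2052 → 3.

3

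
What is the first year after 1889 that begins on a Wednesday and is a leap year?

Jan 1 advances by 2 weekdays after a leap year and by 1 after a common year.
1889: Jan 1 is Tuesday.
1890: Wednesday
1891: Thursday
1892: Friday (leap)
1893: Sunday
1894: Monday
1895: Tuesday
1896: Wednesday (leap)
1896 begins on a Wednesday and is a leap year.

1896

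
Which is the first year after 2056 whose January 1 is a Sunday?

Jan 1 advances by 2 weekdays after a leap year and by 1 after a common year.
2056: Jan 1 is Saturday (leap).
2057: Monday
2058: Tuesday
2059: Wednesday
2060: Thursday (leap)
2061: Saturday
2062: Sunday
2062 begins on a Sunday

2062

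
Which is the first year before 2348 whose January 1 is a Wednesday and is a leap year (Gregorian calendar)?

2336

Jan 1 advances by 2 weekdays after a leap year and by 1 after a common year.
2348: Jan 1 is Thursday (leap).
2347: Wednesday
2346: Tuesday
2345: Monday
2344: Saturday (leap)
2343: Friday
2342: Thursday
2341: Wednesday
2340: Monday (leap)
2339: Sunday
2338: Saturday
2337: Friday
2336: Wednesday (leap)
2336 begins on a Wednesday and is a leap year.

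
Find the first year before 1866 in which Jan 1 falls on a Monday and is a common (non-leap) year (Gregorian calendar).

Jan 1 advances by 2 weekdays after a leap year and by 1 after a common year.
1866: Jan 1 is Monday.
1865: Sunday
1864: Friday (leap)
1863: Thursday
1862: Wednesday
1861: Tuesday
1860: Sunday (leap)
1859: Saturday
1858: Friday
1857: Thursday
1856: Tuesday (leap)
1855: Monday
1855 begins on a Monday and is a common year.

1855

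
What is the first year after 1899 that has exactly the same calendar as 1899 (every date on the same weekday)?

Two years share a calendar iff Jan 1 falls on the same weekday and both are leap or both are common. 1899: Jan 1 is Sunday, common year.
1900: Jan 1 Monday, common
1901: Jan 1 Tuesday, common
1902: Jan 1 Wednesday, common
1903: Jan 1 Thursday, common
1904: Jan 1 Friday, leap
1905: Jan 1 Sunday, common
1905 matches on both conditions.

1905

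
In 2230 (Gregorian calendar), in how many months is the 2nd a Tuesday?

3

Check the 2nd of each month of 2230: Jan 2: Sat, Feb 2: Tue, Mar 2: Tue, Apr 2: Fri, May 2: Sun, Jun 2: Wed, Jul 2: Fri, Aug 2: Mon, Sep 2: Thu, Oct 2: Sat, Nov 2: Tue, Dec 2: Thu.
Tuesday occurs in February, March, November — 3 months.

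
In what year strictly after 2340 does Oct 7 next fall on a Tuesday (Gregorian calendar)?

2341

From one year to the next, a fixed date's weekday advances by 1, or by 2 when a Feb 29 lies between the two dates.
2340: October 7 is Monday.
2341: Tuesday (+1)
Oct 7 falls on a Tuesday in 2341.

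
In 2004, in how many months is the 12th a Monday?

3

Check the 12th of each month of 2004: Jan 12: Mon, Feb 12: Thu, Mar 12: Fri, Apr 12: Mon, May 12: Wed, Jun 12: Sat, Jul 12: Mon, Aug 12: Thu, Sep 12: Sun, Oct 12: Tue, Nov 12: Fri, Dec 12: Sun.
Monday occurs in January, April, July — 3 months.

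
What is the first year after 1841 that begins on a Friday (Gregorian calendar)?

Jan 1 advances by 2 weekdays after a leap year and by 1 after a common year.
1841: Jan 1 is Friday.
1842: Saturday
1843: Sunday
1844: Monday (leap)
1845: Wednesday
1846: Thursday
1847: Friday
1847 begins on a Friday

1847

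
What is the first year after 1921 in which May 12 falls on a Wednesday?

1926

From one year to the next, a fixed date's weekday advances by 1, or by 2 when a Feb 29 lies between the two dates.
1921: May 12 is Thursday.
1922: Friday (+1)
1923: Saturday (+1)
1924: Monday (+2)
1925: Tuesday (+1)
1926: Wednesday (+1)
May 12 falls on a Wednesday in 1926.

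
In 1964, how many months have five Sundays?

A month of length L has five Sundays iff its first Sunday is on day ≤ L−28 (so day 1–3 in a 31-day month, 1–2 in a 30-day month, day 1 in a leap February).
Checking each month of 1964: Jan starts Wed (31d); Feb starts Sat (29d); Mar starts Sun (31d) ✓; Apr starts Wed (30d); May starts Fri (31d) ✓; Jun starts Mon (30d); Jul starts Wed (31d); Aug starts Sat (31d) ✓; Sep starts Tue (30d); Oct starts Thu (31d); Nov starts Sun (30d) ✓; Dec starts Tue (31d).
Five-Sunday months: March, May, August, November → 4.

4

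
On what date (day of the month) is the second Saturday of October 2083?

9

October 1, 2083 is a Friday, so the first Saturday is the 2nd.
The second Saturday is 2 + 7 = 9.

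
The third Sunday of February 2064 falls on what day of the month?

February 1, 2064 is a Friday, so the first Sunday is the 3rd.
The third Sunday is 3 + 14 = 17.

17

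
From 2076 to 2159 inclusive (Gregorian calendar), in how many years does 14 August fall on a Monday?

Track 14 August's weekday year by year (advancing +1, or +2 across a Feb 29):
  2076: Fri  2077: Sat (+1)  2078: Sun (+1)  2079: Mon (+1) ✓  2080: Wed (+2)
  2081: Thu (+1)  2082: Fri (+1)  2083: Sat (+1)  2084: Mon (+2) ✓  2085: Tue (+1)
  2086: Wed (+1)  2087: Thu (+1)  2088: Sat (+2)  2089: Sun (+1)  … (56 more years) …
  2146: Sun (+1)  2147: Mon (+1) ✓  2148: Wed (+2)  2149: Thu (+1)  2150: Fri (+1)
  2151: Sat (+1)  2152: Mon (+2) ✓  2153: Tue (+1)  2154: Wed (+1)  2155: Thu (+1)
  2156: Sat (+2)  2157: Sun (+1)  2158: Mon (+1) ✓  2159: Tue (+1)
Monday years: 2079, 2084, 2090, 2102, 2113, 2119, 2124, 2130, 2141, 2147, 2152, 2158 — 12 in total.

12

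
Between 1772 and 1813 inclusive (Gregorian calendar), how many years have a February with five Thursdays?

1

February has 28 days (29 in leap years); it has five Thursdays when Thursday falls among the first (month-length − 28) days — i.e. when February 1 is Thursday in a leap year (never in a common year).
February 1 by year: 1772:Sat 1773:Mon 1774:Tue 1775:Wed 1776:Thu✓ 1777:Sat 1778:Sun 1779:Mon 1780:Tue 1781:Thu 1782:Fri 1783:Sat 1784:Sun 1785:Tue 1786:Wed …(12 more)… 1799:Fri 1800:Sat 1801:Sun 1802:Mon 1803:Tue 1804:Wed 1805:Fri 1806:Sat 1807:Sun 1808:Mon 1809:Wed 1810:Thu 1811:Fri 1812:Sat 1813:Mon
Years with five Thursdays: 1776 → 1.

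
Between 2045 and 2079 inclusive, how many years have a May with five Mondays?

May has 31 days; it has five Mondays when Monday falls among the first (month-length − 28) days — i.e. when May 1 is one of Monday/Sunday/Saturday.
May 1 by year: 2045:Mon✓ 2046:Tue 2047:Wed 2048:Fri 2049:Sat✓ 2050:Sun✓ 2051:Mon✓ 2052:Wed 2053:Thu 2054:Fri 2055:Sat✓ 2056:Mon✓ 2057:Tue 2058:Wed 2059:Thu …(5 more)… 2065:Fri 2066:Sat✓ 2067:Sun✓ 2068:Tue 2069:Wed 2070:Thu 2071:Fri 2072:Sun✓ 2073:Mon✓ 2074:Tue 2075:Wed 2076:Fri 2077:Sat✓ 2078:Sun✓ 2079:Mon✓
Years with five Mondays: 2045, 2049, 2050, 2051, 2055, 2056, 2060, 2061, 2062, 2066, 2067, 2072, 2073, 2077, 2078, 2079 → 16.

16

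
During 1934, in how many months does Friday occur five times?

4

A month of length L has five Fridays iff its first Friday is on day ≤ L−28 (so day 1–3 in a 31-day month, 1–2 in a 30-day month, day 1 in a leap February).
Checking each month of 1934: Jan starts Mon (31d); Feb starts Thu (28d); Mar starts Thu (31d) ✓; Apr starts Sun (30d); May starts Tue (31d); Jun starts Fri (30d) ✓; Jul starts Sun (31d); Aug starts Wed (31d) ✓; Sep starts Sat (30d); Oct starts Mon (31d); Nov starts Thu (30d) ✓; Dec starts Sat (31d).
Five-Friday months: March, June, August, November → 4.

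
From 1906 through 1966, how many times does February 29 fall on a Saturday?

Leap years in 1906–1966: 15 of them.
Feb 29 weekday advances by 5 (mod 7) from one leap year to the next four years later (or differs when a century non-leap intervenes).
Leap-day weekdays: 1908:Sat✓ 1912:Thu 1916:Tue 1920:Sun 1924:Fri 1928:Wed 1932:Mon 1936:Sat✓ 1940:Thu 1944:Tue 1948:Sun 1952:Fri 1956:Wed 1960:Mon 1964:Sat✓
Saturday: 1908, 1936, 1964 → 3.

3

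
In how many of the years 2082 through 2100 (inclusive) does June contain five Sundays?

5

June has 30 days; it has five Sundays when Sunday falls among the first (month-length − 28) days — i.e. when June 1 is one of Sunday/Saturday.
June 1 by year: 2082:Mon 2083:Tue 2084:Thu 2085:Fri 2086:Sat✓ 2087:Sun✓ 2088:Tue 2089:Wed 2090:Thu 2091:Fri 2092:Sun✓ 2093:Mon 2094:Tue 2095:Wed 2096:Fri 2097:Sat✓ 2098:Sun✓ 2099:Mon 2100:Tue
Years with five Sundays: 2086, 2087, 2092, 2097, 2098 → 5.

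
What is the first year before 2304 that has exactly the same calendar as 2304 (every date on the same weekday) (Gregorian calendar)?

2292

Two years share a calendar iff Jan 1 falls on the same weekday and both are leap or both are common. 2304: Jan 1 is Friday, leap year.
2303: Jan 1 Thursday, common
2302: Jan 1 Wednesday, common
2301: Jan 1 Tuesday, common
2300: Jan 1 Monday, common
2299: Jan 1 Sunday, common
2298: Jan 1 Saturday, common
2297: Jan 1 Friday, common
2296: Jan 1 Wednesday, leap
2295: Jan 1 Tuesday, common
2294: Jan 1 Monday, common
2293: Jan 1 Sunday, common
2292: Jan 1 Friday, leap
2292 matches on both conditions.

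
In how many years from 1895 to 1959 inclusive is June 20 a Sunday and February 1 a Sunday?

Check each year's weekday for June 20 and February 1:
  1895: Thu/Fri  1896: Sat/Sat  1897: Sun/Mon  1898: Mon/Tue  1899: Tue/Wed  1900: Wed/Thu  1901: Thu/Fri  1902: Fri/Sat  1903: Sat/Sun  1904: Mon/Mon  1905: Tue/Wed  1906: Wed/Thu  1907: Thu/Fri  1908: Sat/Sat  …(37 more)…  1946: Thu/Fri  1947: Fri/Sat  1948: Sun/Sun ✓  1949: Mon/Tue  1950: Tue/Wed  1951: Wed/Thu  1952: Fri/Fri  1953: Sat/Sun  1954: Sun/Mon  1955: Mon/Tue  1956: Wed/Wed  1957: Thu/Fri  1958: Fri/Sat  1959: Sat/Sun
Both conditions hold in: 1920, 1948 — 2.

2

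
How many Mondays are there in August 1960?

August 1960 has 31 days and begins on Monday.
The first Monday is August 1.
Mondays fall on 1, 8, 15, 22, 29 — that's 5.

5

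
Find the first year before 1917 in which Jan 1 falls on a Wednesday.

Jan 1 advances by 2 weekdays after a leap year and by 1 after a common year.
1917: Jan 1 is Monday.
1916: Saturday (leap)
1915: Friday
1914: Thursday
1913: Wednesday
1913 begins on a Wednesday

1913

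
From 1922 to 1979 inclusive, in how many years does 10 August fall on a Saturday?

Track 10 August's weekday year by year (advancing +1, or +2 across a Feb 29):
  1922: Thu  1923: Fri (+1)  1924: Sun (+2)  1925: Mon (+1)  1926: Tue (+1)
  1927: Wed (+1)  1928: Fri (+2)  1929: Sat (+1) ✓  1930: Sun (+1)  1931: Mon (+1)
  1932: Wed (+2)  1933: Thu (+1)  1934: Fri (+1)  1935: Sat (+1) ✓  … (30 more years) …
  1966: Wed (+1)  1967: Thu (+1)  1968: Sat (+2) ✓  1969: Sun (+1)  1970: Mon (+1)
  1971: Tue (+1)  1972: Thu (+2)  1973: Fri (+1)  1974: Sat (+1) ✓  1975: Sun (+1)
  1976: Tue (+2)  1977: Wed (+1)  1978: Thu (+1)  1979: Fri (+1)
Saturday years: 1929, 1935, 1940, 1946, 1957, 1963, 1968, 1974 — 8 in total.

8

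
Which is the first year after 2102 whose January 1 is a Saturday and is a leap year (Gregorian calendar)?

2124

Jan 1 advances by 2 weekdays after a leap year and by 1 after a common year.
2102: Jan 1 is Sunday.
2103: Monday
2104: Tuesday (leap)
2105: Thursday
2106: Friday
2107: Saturday
2108: Sunday (leap)
2109: Tuesday
2110: Wednesday
2111: Thursday
2112: Friday (leap)
2113: Sunday
2114: Monday
2115: Tuesday
2116: Wednesday (leap)
2117: Friday
2118: Saturday
2119: Sunday
2120: Monday (leap)
2121: Wednesday
2122: Thursday
2123: Friday
2124: Saturday (leap)
2124 begins on a Saturday and is a leap year.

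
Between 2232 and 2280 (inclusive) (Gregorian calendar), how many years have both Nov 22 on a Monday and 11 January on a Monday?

Check each year's weekday for Nov 22 and 11 January:
  2232: Thu/Wed  2233: Fri/Fri  2234: Sat/Sat  2235: Sun/Sun  2236: Tue/Mon  2237: Wed/Wed  2238: Thu/Thu  2239: Fri/Fri  2240: Sun/Sat  2241: Mon/Mon ✓  2242: Tue/Tue  2243: Wed/Wed  2244: Fri/Thu  2245: Sat/Sat  …(21 more)…  2267: Fri/Fri  2268: Sun/Sat  2269: Mon/Mon ✓  2270: Tue/Tue  2271: Wed/Wed  2272: Fri/Thu  2273: Sat/Sat  2274: Sun/Sun  2275: Mon/Mon ✓  2276: Wed/Tue  2277: Thu/Thu  2278: Fri/Fri  2279: Sat/Sat  2280: Mon/Sun
Both conditions hold in: 2241, 2247, 2258, 2269, 2275 — 5.

5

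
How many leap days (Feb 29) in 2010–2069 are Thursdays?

2

Leap years in 2010–2069: 15 of them.
Feb 29 weekday advances by 5 (mod 7) from one leap year to the next four years later (or differs when a century non-leap intervenes).
Leap-day weekdays: 2012:Wed 2016:Mon 2020:Sat 2024:Thu✓ 2028:Tue 2032:Sun 2036:Fri 2040:Wed 2044:Mon 2048:Sat 2052:Thu✓ 2056:Tue 2060:Sun 2064:Fri 2068:Wed
Thursday: 2024, 2052 → 2.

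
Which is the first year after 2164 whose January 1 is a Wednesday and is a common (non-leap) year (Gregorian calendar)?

Jan 1 advances by 2 weekdays after a leap year and by 1 after a common year.
2164: Jan 1 is Sunday (leap).
2165: Tuesday
2166: Wednesday
2166 begins on a Wednesday and is a common year.

2166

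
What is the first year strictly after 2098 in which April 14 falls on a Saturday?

From one year to the next, a fixed date's weekday advances by 1, or by 2 when a Feb 29 lies between the two dates.
2098: April 14 is Monday.
2099: Tuesday (+1)
2100: Wednesday (+1)
2101: Thursday (+1)
2102: Friday (+1)
2103: Saturday (+1)
April 14 falls on a Saturday in 2103.

2103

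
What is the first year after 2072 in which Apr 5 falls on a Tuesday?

2078

From one year to the next, a fixed date's weekday advances by 1, or by 2 when a Feb 29 lies between the two dates.
2072: April 5 is Tuesday.
2073: Wednesday (+1)
2074: Thursday (+1)
2075: Friday (+1)
2076: Sunday (+2)
2077: Monday (+1)
2078: Tuesday (+1)
Apr 5 falls on a Tuesday in 2078.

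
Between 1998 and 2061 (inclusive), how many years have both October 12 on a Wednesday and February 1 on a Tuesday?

Check each year's weekday for October 12 and February 1:
  1998: Mon/Sun  1999: Tue/Mon  2000: Thu/Tue  2001: Fri/Thu  2002: Sat/Fri  2003: Sun/Sat  2004: Tue/Sun  2005: Wed/Tue ✓  2006: Thu/Wed  2007: Fri/Thu  2008: Sun/Fri  2009: Mon/Sun  2010: Tue/Mon  2011: Wed/Tue ✓  …(36 more)…  2048: Mon/Sat  2049: Tue/Mon  2050: Wed/Tue ✓  2051: Thu/Wed  2052: Sat/Thu  2053: Sun/Sat  2054: Mon/Sun  2055: Tue/Mon  2056: Thu/Tue  2057: Fri/Thu  2058: Sat/Fri  2059: Sun/Sat  2060: Tue/Sun  2061: Wed/Tue ✓
Both conditions hold in: 2005, 2011, 2022, 2033, 2039, 2050, 2061 — 7.

7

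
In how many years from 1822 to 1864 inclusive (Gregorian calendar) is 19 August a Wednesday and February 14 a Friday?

Check each year's weekday for 19 August and February 14:
  1822: Mon/Thu  1823: Tue/Fri  1824: Thu/Sat  1825: Fri/Mon  1826: Sat/Tue  1827: Sun/Wed  1828: Tue/Thu  1829: Wed/Sat  1830: Thu/Sun  1831: Fri/Mon  1832: Sun/Tue  1833: Mon/Thu  1834: Tue/Fri  1835: Wed/Sat  …(15 more)…  1851: Tue/Fri  1852: Thu/Sat  1853: Fri/Mon  1854: Sat/Tue  1855: Sun/Wed  1856: Tue/Thu  1857: Wed/Sat  1858: Thu/Sun  1859: Fri/Mon  1860: Sun/Tue  1861: Mon/Thu  1862: Tue/Fri  1863: Wed/Sat  1864: Fri/Sun
Both conditions hold in: 1840 — 1.

1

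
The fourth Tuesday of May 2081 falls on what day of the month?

May 1, 2081 is a Thursday, so the first Tuesday is the 6th.
The fourth Tuesday is 6 + 21 = 27.

27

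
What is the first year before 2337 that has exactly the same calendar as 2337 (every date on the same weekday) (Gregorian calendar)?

2326

Two years share a calendar iff Jan 1 falls on the same weekday and both are leap or both are common. 2337: Jan 1 is Friday, common year.
2336: Jan 1 Wednesday, leap
2335: Jan 1 Tuesday, common
2334: Jan 1 Monday, common
2333: Jan 1 Sunday, common
2332: Jan 1 Friday, leap
2331: Jan 1 Thursday, common
2330: Jan 1 Wednesday, common
2329: Jan 1 Tuesday, common
2328: Jan 1 Sunday, leap
2327: Jan 1 Saturday, common
2326: Jan 1 Friday, common
2326 matches on both conditions.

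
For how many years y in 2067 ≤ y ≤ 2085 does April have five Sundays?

6

April has 30 days; it has five Sundays when Sunday falls among the first (month-length − 28) days — i.e. when April 1 is one of Sunday/Saturday.
April 1 by year: 2067:Fri 2068:Sun✓ 2069:Mon 2070:Tue 2071:Wed 2072:Fri 2073:Sat✓ 2074:Sun✓ 2075:Mon 2076:Wed 2077:Thu 2078:Fri 2079:Sat✓ 2080:Mon 2081:Tue 2082:Wed 2083:Thu 2084:Sat✓ 2085:Sun✓
Years with five Sundays: 2068, 2073, 2074, 2079, 2084, 2085 → 6.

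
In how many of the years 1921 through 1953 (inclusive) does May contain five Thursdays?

May has 31 days; it has five Thursdays when Thursday falls among the first (month-length − 28) days — i.e. when May 1 is one of Thursday/Wednesday/Tuesday.
May 1 by year: 1921:Sun 1922:Mon 1923:Tue✓ 1924:Thu✓ 1925:Fri 1926:Sat 1927:Sun 1928:Tue✓ 1929:Wed✓ 1930:Thu✓ 1931:Fri 1932:Sun 1933:Mon 1934:Tue✓ 1935:Wed✓ …(3 more)… 1939:Mon 1940:Wed✓ 1941:Thu✓ 1942:Fri 1943:Sat 1944:Mon 1945:Tue✓ 1946:Wed✓ 1947:Thu✓ 1948:Sat 1949:Sun 1950:Mon 1951:Tue✓ 1952:Thu✓ 1953:Fri
Years with five Thursdays: 1923, 1924, 1928, 1929, 1930, 1934, 1935, 1940, 1941, 1945, 1946, 1947, 1951, 1952 → 14.

14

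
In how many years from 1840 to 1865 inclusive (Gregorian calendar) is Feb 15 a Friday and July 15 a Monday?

Check each year's weekday for Feb 15 and July 15:
  1840: Sat/Wed  1841: Mon/Thu  1842: Tue/Fri  1843: Wed/Sat  1844: Thu/Mon  1845: Sat/Tue  1846: Sun/Wed  1847: Mon/Thu  1848: Tue/Sat  1849: Thu/Sun  1850: Fri/Mon ✓  1851: Sat/Tue  1852: Sun/Thu  1853: Tue/Fri  1854: Wed/Sat  1855: Thu/Sun  1856: Fri/Tue  1857: Sun/Wed  1858: Mon/Thu  1859: Tue/Fri  1860: Wed/Sun  1861: Fri/Mon ✓  1862: Sat/Tue  1863: Sun/Wed  1864: Mon/Fri  1865: Wed/Sat
Both conditions hold in: 1850, 1861 — 2.

2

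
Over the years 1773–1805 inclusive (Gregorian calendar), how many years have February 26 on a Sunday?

5

Track February 26's weekday year by year (advancing +1, or +2 across a Feb 29):
  1773: Fri  1774: Sat (+1)  1775: Sun (+1) ✓  1776: Mon (+1)  1777: Wed (+2)
  1778: Thu (+1)  1779: Fri (+1)  1780: Sat (+1)  1781: Mon (+2)  1782: Tue (+1)
  1783: Wed (+1)  1784: Thu (+1)  1785: Sat (+2)  1786: Sun (+1) ✓  … (5 more years) …
  1792: Sun (+1) ✓  1793: Tue (+2)  1794: Wed (+1)  1795: Thu (+1)  1796: Fri (+1)
  1797: Sun (+2) ✓  1798: Mon (+1)  1799: Tue (+1)  1800: Wed (+1)  1801: Thu (+1)
  1802: Fri (+1)  1803: Sat (+1)  1804: Sun (+1) ✓  1805: Tue (+2)
Sunday years: 1775, 1786, 1792, 1797, 1804 — 5 in total.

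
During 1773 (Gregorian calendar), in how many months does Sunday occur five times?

4

A month of length L has five Sundays iff its first Sunday is on day ≤ L−28 (so day 1–3 in a 31-day month, 1–2 in a 30-day month, day 1 in a leap February).
Checking each month of 1773: Jan starts Fri (31d) ✓; Feb starts Mon (28d); Mar starts Mon (31d); Apr starts Thu (30d); May starts Sat (31d) ✓; Jun starts Tue (30d); Jul starts Thu (31d); Aug starts Sun (31d) ✓; Sep starts Wed (30d); Oct starts Fri (31d) ✓; Nov starts Mon (30d); Dec starts Wed (31d).
Five-Sunday months: January, May, August, October → 4.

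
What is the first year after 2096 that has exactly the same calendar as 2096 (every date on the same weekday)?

2108

Two years share a calendar iff Jan 1 falls on the same weekday and both are leap or both are common. 2096: Jan 1 is Sunday, leap year.
2097: Jan 1 Tuesday, common
2098: Jan 1 Wednesday, common
2099: Jan 1 Thursday, common
2100: Jan 1 Friday, common
2101: Jan 1 Saturday, common
2102: Jan 1 Sunday, common
2103: Jan 1 Monday, common
2104: Jan 1 Tuesday, leap
2105: Jan 1 Thursday, common
2106: Jan 1 Friday, common
2107: Jan 1 Saturday, common
2108: Jan 1 Sunday, leap
2108 matches on both conditions.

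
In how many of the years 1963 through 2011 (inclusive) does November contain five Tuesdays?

15

November has 30 days; it has five Tuesdays when Tuesday falls among the first (month-length − 28) days — i.e. when November 1 is one of Tuesday/Monday.
November 1 by year: 1963:Fri 1964:Sun 1965:Mon✓ 1966:Tue✓ 1967:Wed 1968:Fri 1969:Sat 1970:Sun 1971:Mon✓ 1972:Wed 1973:Thu 1974:Fri 1975:Sat 1976:Mon✓ 1977:Tue✓ …(19 more)… 1997:Sat 1998:Sun 1999:Mon✓ 2000:Wed 2001:Thu 2002:Fri 2003:Sat 2004:Mon✓ 2005:Tue✓ 2006:Wed 2007:Thu 2008:Sat 2009:Sun 2010:Mon✓ 2011:Tue✓
Years with five Tuesdays: 1965, 1966, 1971, 1976, 1977, 1982, 1983, 1988, 1993, 1994, 1999, 2004, 2005, 2010, 2011 → 15.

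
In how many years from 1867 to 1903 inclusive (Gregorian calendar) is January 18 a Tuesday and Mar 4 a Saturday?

Check each year's weekday for January 18 and Mar 4:
  1867: Fri/Mon  1868: Sat/Wed  1869: Mon/Thu  1870: Tue/Fri  1871: Wed/Sat  1872: Thu/Mon  1873: Sat/Tue  1874: Sun/Wed  1875: Mon/Thu  1876: Tue/Sat ✓  1877: Thu/Sun  1878: Fri/Mon  1879: Sat/Tue  1880: Sun/Thu  …(9 more)…  1890: Sat/Tue  1891: Sun/Wed  1892: Mon/Fri  1893: Wed/Sat  1894: Thu/Sun  1895: Fri/Mon  1896: Sat/Wed  1897: Mon/Thu  1898: Tue/Fri  1899: Wed/Sat  1900: Thu/Sun  1901: Fri/Mon  1902: Sat/Tue  1903: Sun/Wed
Both conditions hold in: 1876 — 1.

1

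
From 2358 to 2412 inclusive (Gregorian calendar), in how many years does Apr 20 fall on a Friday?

8

Track Apr 20's weekday year by year (advancing +1, or +2 across a Feb 29):
  2358: Sun  2359: Mon (+1)  2360: Wed (+2)  2361: Thu (+1)  2362: Fri (+1) ✓
  2363: Sat (+1)  2364: Mon (+2)  2365: Tue (+1)  2366: Wed (+1)  2367: Thu (+1)
  2368: Sat (+2)  2369: Sun (+1)  2370: Mon (+1)  2371: Tue (+1)  … (27 more years) …
  2399: Tue (+1)  2400: Thu (+2)  2401: Fri (+1) ✓  2402: Sat (+1)  2403: Sun (+1)
  2404: Tue (+2)  2405: Wed (+1)  2406: Thu (+1)  2407: Fri (+1) ✓  2408: Sun (+2)
  2409: Mon (+1)  2410: Tue (+1)  2411: Wed (+1)  2412: Fri (+2) ✓
Friday years: 2362, 2373, 2379, 2384, 2390, 2401, 2407, 2412 — 8 in total.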